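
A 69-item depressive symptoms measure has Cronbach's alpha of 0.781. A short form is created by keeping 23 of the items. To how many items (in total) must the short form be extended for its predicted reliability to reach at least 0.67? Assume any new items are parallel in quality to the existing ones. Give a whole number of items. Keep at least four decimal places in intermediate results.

40

Short-form reliability: n = 23/69 = 0.3333; r_23 = n·r/(1+(n−1)r) ≈ 0.5431
Then solve for n' with r_old = 0.5431, r_target = 0.67: n' = 0.67(1 − 0.5431)/[0.5431(1 − 0.67)] = 1.7081
Items = 1.7081 × 23 ≈ 39.29 → 40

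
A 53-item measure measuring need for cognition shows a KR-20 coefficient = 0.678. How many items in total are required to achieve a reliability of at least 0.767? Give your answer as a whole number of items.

83

n = [0.767 × 0.322] / [0.678 × 0.233]
n = 0.246974 / 0.157974 ≈ 1.5634
So the test needs 1.5634 × 53 ≈ 82.86 items; rounding up, 83.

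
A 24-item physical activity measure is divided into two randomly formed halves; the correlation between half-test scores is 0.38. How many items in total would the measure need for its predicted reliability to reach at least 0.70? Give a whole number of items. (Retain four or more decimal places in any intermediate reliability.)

Corrected full-test reliability: r_full = 2 × 0.38 / (1 + 0.38) ≈ 0.5507
n = r_tgt(1 − r_full) / [r_full(1 − r_tgt)] = 0.70 × 0.4493 / (0.5507 × 0.30) ≈ 1.9037
Required items = 1.9037 × 24 = 45.69, so 46 items.

46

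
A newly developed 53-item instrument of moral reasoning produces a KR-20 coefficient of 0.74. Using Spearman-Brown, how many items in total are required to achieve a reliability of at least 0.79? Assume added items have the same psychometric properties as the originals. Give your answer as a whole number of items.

Invert Spearman-Brown to solve for n:
n = r_target (1 − r_old) / [ r_old (1 − r_target) ]
n = 0.79(1 − 0.74) / [0.74(1 − 0.79)]
  = 0.2054 / 0.1554 = 1.3218
Items needed = n × 53 = 1.3218 × 53 ≈ 70.06 → round up to 71

71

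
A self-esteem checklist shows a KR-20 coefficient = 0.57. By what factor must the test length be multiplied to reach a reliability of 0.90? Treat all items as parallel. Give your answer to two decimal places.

n = 0.90(1 − 0.57) / [0.57(1 − 0.90)]
n = 0.3870 / 0.0570 ≈ 6.7895

6.79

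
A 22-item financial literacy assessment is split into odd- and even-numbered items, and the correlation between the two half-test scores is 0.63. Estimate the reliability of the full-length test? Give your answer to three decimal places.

0.773

The full test is twice the length of either half (n = 2).
r_full = 2r_hh / (1 + r_hh) = 2 × 0.63 / (1 + 0.63)
r_full = 1.2600 / 1.6300 ≈ 0.7730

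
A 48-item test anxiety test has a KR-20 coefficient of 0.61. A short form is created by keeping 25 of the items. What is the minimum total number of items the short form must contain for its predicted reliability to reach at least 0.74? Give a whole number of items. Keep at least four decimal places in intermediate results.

First, r for the 25-item form: n = 25/48 = 0.5208, so r_25 = 0.5208·0.61/(1 + (0.5208 − 1)·0.61) = 0.4489
Length factor from the short form to reach 0.74: n' = 0.74(1 − 0.4489) / [0.4489(1 − 0.74)] ≈ 3.4941
Total items = 3.4941 × 25 = 87.35, rounded up to 88.

88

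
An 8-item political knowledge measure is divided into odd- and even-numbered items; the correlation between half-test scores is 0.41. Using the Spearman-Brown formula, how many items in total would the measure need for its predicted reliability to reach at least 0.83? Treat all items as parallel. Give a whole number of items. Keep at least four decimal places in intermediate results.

29

r_full = 2(0.41)/(1 + 0.41) = 0.5816
n = r_tgt(1 − r_full) / [r_full(1 − r_tgt)] = 0.83 × 0.4184 / (0.5816 × 0.17) ≈ 3.5123
Required items = 3.5123 × 8 = 28.10, so 29 items.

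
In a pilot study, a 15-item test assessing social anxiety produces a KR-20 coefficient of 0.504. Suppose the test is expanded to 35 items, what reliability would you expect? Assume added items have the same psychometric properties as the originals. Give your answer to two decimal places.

The new length is 35/15 = 2.3333 times the old.
Spearman-Brown: r_new = n·r / (1 + (n − 1)·r)
r_new = (2.3333 × 0.504) / (1 + (2.3333 − 1) × 0.504)
r_new = 1.1760 / 1.6720 ≈ 0.7033

0.70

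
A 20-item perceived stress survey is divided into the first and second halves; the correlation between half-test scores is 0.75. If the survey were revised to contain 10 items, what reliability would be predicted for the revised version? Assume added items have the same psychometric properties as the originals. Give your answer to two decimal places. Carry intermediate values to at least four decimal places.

First correct the split-half correlation to full-test reliability: r_full = 2 × 0.75 / (1 + 0.75) ≈ 0.8571
Length factor from 20 to 10 items: n = 10/20 = 0.5000
r_new = n·r_full / (1 + (n − 1)·r_full) = 0.4285 / 0.5715 ≈ 0.7498

0.75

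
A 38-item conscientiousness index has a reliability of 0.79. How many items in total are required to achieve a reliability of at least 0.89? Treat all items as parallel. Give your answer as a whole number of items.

82

Rearranging the Spearman-Brown formula for n,
n = r_target (1 − r_old) / [ r_old (1 − r_target) ]
n = 0.89 × (1 − 0.79) / [ 0.79 × (1 − 0.89) ]
  = 0.1869 / 0.0869 = 2.1507
So the test needs 2.1507 × 38 ≈ 81.73 items; rounding up, 82.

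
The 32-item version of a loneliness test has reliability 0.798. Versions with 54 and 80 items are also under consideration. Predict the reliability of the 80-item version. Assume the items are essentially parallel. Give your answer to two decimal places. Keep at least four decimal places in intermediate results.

0.91

The 54-item form is not needed; work directly from the 32-item form with n = 80/32 = 2.5000.
r_{80} = n·r / (1 + (n − 1)·r) = 1.9950 / 2.1970 ≈ 0.9081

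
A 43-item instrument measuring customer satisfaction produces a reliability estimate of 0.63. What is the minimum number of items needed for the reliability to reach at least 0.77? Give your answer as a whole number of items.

Invert Spearman-Brown to solve for n:
n = r*(1 − r) / [ r (1 − r*) ]
n = 0.77 × (1 − 0.63) / [ 0.63 × (1 − 0.77) ]
  = 0.2849 / 0.1449 = 1.9662
1.9662 × 43 = 84.55 → 85 items

85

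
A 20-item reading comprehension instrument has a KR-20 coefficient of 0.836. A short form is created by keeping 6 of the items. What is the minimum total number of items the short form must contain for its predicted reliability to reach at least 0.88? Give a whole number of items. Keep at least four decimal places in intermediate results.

29

Short-form reliability: n = 6/20 = 0.3000; r_6 = n·r/(1+(n−1)r) ≈ 0.6046
Length factor from the short form to reach 0.88: n' = 0.88(1 − 0.6046) / [0.6046(1 − 0.88)] ≈ 4.7959
Items = 4.7959 × 6 ≈ 28.78 → 29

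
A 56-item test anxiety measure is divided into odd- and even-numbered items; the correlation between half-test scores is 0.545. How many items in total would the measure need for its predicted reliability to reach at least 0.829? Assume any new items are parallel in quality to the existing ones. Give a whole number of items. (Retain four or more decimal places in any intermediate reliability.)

114

r_full = 2(0.545)/(1 + 0.545) = 0.7055
Solve Spearman-Brown for n: n = 0.829(1 − 0.7055) / [0.7055(1 − 0.829)] = 2.0237
Items = 2.0237 × 56 ≈ 113.33 → 114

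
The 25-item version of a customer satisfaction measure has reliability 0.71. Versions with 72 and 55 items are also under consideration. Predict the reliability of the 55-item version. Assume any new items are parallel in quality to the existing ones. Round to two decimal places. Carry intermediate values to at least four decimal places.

0.84

The 72-item form is not needed; work directly from the 25-item form with n = 55/25 = 2.2000.
r_{55} = n·r / (1 + (n − 1)·r) = 1.5620 / 1.8520 ≈ 0.8434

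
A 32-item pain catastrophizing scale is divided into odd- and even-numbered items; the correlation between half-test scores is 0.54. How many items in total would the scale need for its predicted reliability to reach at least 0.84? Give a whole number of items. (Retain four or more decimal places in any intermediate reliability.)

72

r_full = 2(0.54)/(1 + 0.54) = 0.7013
Solve Spearman-Brown for n: n = 0.84(1 − 0.7013) / [0.7013(1 − 0.84)] = 2.2361
Required items = 2.2361 × 32 = 71.56, so 72 items.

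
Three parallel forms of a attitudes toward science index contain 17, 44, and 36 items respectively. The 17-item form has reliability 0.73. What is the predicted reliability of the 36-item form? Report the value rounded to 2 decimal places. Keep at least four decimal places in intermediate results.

0.85

The 44-item form is not needed; work directly from the 17-item form with n = 36/17 = 2.1176.
r_{36} = n·r / (1 + (n − 1)·r) = 1.5458 / 1.8158 ≈ 0.8513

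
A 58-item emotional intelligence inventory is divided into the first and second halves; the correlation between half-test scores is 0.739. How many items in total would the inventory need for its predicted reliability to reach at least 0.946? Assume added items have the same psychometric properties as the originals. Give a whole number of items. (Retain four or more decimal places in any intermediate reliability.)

180

Corrected full-test reliability: r_full = 2 × 0.739 / (1 + 0.739) ≈ 0.8499
n = r_tgt(1 − r_full) / [r_full(1 − r_tgt)] = 0.946 × 0.1501 / (0.8499 × 0.054) ≈ 3.0939
Required items = 3.0939 × 58 = 179.45, so 180 items.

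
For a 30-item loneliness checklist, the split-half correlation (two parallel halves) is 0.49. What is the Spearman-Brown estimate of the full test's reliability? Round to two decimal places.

r_full = 2(0.49) / (1 + 0.49)
r_full = 0.9800 / 1.4900 ≈ 0.6577

0.66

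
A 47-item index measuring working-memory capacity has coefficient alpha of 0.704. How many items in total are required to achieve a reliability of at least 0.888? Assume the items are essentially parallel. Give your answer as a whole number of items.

n = 0.888 × (1 − 0.704) / [ 0.704 × (1 − 0.888) ]
n = 0.262848 / 0.078848 ≈ 3.3336
Items needed = n × 47 = 3.3336 × 47 ≈ 156.68 → round up to 157

157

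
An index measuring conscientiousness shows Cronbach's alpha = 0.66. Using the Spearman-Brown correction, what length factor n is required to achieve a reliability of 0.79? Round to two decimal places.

1.94

n = 0.79(1 − 0.66) / [0.66(1 − 0.79)]
  = 0.2686 / 0.1386 = 1.9380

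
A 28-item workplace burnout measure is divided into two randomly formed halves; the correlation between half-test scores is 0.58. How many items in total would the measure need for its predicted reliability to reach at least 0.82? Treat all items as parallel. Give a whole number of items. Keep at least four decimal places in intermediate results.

r_full = 2(0.58)/(1 + 0.58) = 0.7342
Solve Spearman-Brown for n: n = 0.82(1 − 0.7342) / [0.7342(1 − 0.82)] = 1.6492
Items = 1.6492 × 28 ≈ 46.18 → 47

47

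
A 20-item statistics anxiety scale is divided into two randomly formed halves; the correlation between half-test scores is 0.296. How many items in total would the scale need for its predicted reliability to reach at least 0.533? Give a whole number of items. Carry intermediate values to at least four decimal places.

28

r_full = 2(0.296)/(1 + 0.296) = 0.4568
Solve Spearman-Brown for n: n = 0.533(1 − 0.4568) / [0.4568(1 − 0.533)] = 1.3572
Items = 1.3572 × 20 ≈ 27.14 → 28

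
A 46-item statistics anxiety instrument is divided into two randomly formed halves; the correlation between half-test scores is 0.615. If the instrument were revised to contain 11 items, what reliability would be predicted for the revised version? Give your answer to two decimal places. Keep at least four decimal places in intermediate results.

Spearman-Brown correction (n = 2): r_full = 2·0.615/(1 + 0.615) = 0.7616
Length factor from 46 to 11 items: n = 11/46 = 0.2391
r_new = n·r_full / (1 + (n − 1)·r_full) = 0.1821 / 0.4205 ≈ 0.4331

0.43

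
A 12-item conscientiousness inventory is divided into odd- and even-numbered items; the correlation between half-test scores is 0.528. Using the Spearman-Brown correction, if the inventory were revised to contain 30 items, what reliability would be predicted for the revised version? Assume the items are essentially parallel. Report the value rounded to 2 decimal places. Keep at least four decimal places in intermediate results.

0.85

Spearman-Brown correction (n = 2): r_full = 2·0.528/(1 + 0.528) = 0.6911
Then adjust to 30 items: n = 30/12 = 2.5000
r_new = n·r_full / (1 + (n − 1)·r_full) = 1.7278 / 2.0366 ≈ 0.8484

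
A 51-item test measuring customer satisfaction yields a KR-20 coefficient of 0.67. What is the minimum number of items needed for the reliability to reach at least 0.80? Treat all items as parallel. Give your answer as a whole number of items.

101

n = 0.80 × (1 − 0.67) / [ 0.67 × (1 − 0.80) ]
n = 0.2640 / 0.1340 ≈ 1.9701
Items needed = n × 51 = 1.9701 × 51 ≈ 100.48 → round up to 101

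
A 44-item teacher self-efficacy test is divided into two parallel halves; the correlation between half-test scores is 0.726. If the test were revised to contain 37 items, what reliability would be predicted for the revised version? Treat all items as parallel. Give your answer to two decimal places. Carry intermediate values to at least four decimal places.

Full-test reliability from the split-half r: r_full = 2(0.726)/(1 + 0.726) = 0.8413
Then adjust to 37 items: n = 37/44 = 0.8409
r_new = n·r_full / (1 + (n − 1)·r_full) = 0.7074 / 0.8661 ≈ 0.8168

0.82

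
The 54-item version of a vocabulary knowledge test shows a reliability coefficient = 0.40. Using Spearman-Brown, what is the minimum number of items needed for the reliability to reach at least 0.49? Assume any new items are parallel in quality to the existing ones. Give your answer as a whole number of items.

n = 0.49(1 − 0.40) / [0.40(1 − 0.49)]
  = 0.2940 / 0.2040 = 1.4412
Items needed = n × 54 = 1.4412 × 54 ≈ 77.82 → round up to 78

78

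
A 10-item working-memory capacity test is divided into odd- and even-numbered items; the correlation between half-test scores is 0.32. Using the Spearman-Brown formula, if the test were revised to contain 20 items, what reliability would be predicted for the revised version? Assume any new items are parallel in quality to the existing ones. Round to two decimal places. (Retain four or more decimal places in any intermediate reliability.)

Full-test reliability from the split-half r: r_full = 2(0.32)/(1 + 0.32) = 0.4848
Length factor from 10 to 20 items: n = 20/10 = 2.0000
r_new = n·r_full / (1 + (n − 1)·r_full) = 0.9696 / 1.4848 ≈ 0.6530

0.65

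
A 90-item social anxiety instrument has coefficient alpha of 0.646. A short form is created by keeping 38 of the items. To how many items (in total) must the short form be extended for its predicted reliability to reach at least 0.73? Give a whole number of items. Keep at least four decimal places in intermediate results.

First, r for the 38-item form: n = 38/90 = 0.4222, so r_38 = 0.4222·0.646/(1 + (0.4222 − 1)·0.646) = 0.4352
Then solve for n' with r_old = 0.4352, r_target = 0.73: n' = 0.73(1 − 0.4352)/[0.4352(1 − 0.73)] = 3.5089
Items = 3.5089 × 38 ≈ 133.34 → 134

134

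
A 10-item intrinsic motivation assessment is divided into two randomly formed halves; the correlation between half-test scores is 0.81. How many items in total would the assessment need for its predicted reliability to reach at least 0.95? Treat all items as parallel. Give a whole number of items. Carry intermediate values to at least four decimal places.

Corrected full-test reliability: r_full = 2 × 0.81 / (1 + 0.81) ≈ 0.8950
Solve Spearman-Brown for n: n = 0.95(1 − 0.8950) / [0.8950(1 − 0.95)] = 2.2291
Required items = 2.2291 × 10 = 22.29, so 23 items.

23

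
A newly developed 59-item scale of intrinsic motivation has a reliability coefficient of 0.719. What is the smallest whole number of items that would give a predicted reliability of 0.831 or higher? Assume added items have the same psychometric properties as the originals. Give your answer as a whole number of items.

Rearranging the Spearman-Brown formula for n,
n = r_target (1 − r_old) / [ r_old (1 − r_target) ]
n = 0.831 × (1 − 0.719) / [ 0.719 × (1 − 0.831) ]
  = 0.233511 / 0.121511 = 1.9217
So the test needs 1.9217 × 59 ≈ 113.38 items; rounding up, 114.

114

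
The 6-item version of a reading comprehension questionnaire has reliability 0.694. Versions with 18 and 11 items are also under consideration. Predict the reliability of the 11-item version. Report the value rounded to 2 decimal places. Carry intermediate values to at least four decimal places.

The 18-item form is not needed; work directly from the 6-item form with n = 11/6 = 1.8333.
r_{11} = n·r / (1 + (n − 1)·r) = 1.2723 / 1.5783 ≈ 0.8061

0.81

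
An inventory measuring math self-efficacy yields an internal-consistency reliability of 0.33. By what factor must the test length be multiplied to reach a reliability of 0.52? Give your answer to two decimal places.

Invert Spearman-Brown to solve for n:
n = r_target (1 − r_old) / [ r_old (1 − r_target) ]
n = 0.52 × (1 − 0.33) / [ 0.33 × (1 − 0.52) ]
n = 0.3484 / 0.1584 ≈ 2.1995

2.20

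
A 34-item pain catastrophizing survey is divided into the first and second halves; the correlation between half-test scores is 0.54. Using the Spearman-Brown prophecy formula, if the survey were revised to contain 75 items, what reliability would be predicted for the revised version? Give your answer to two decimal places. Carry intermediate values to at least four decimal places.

0.84

Spearman-Brown correction (n = 2): r_full = 2·0.54/(1 + 0.54) = 0.7013
Length factor from 34 to 75 items: n = 75/34 = 2.2059
r_new = n·r_full / (1 + (n − 1)·r_full) = 1.5470 / 1.8457 ≈ 0.8382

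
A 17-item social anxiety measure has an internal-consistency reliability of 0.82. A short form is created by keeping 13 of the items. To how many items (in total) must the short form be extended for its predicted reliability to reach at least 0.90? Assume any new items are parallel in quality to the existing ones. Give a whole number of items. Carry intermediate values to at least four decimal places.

First, r for the 13-item form: n = 13/17 = 0.7647, so r_13 = 0.7647·0.82/(1 + (0.7647 − 1)·0.82) = 0.7770
Length factor from the short form to reach 0.90: n' = 0.90(1 − 0.7770) / [0.7770(1 − 0.90)] ≈ 2.5830
Total items = 2.5830 × 13 = 33.58, rounded up to 34.

34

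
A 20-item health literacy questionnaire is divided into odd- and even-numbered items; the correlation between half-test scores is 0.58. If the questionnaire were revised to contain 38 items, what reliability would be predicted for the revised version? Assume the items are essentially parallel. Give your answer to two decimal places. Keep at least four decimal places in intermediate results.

Spearman-Brown correction (n = 2): r_full = 2·0.58/(1 + 0.58) = 0.7342
Length factor from 20 to 38 items: n = 38/20 = 1.9000
r_new = n·r_full / (1 + (n − 1)·r_full) = 1.3950 / 1.6608 ≈ 0.8400

0.84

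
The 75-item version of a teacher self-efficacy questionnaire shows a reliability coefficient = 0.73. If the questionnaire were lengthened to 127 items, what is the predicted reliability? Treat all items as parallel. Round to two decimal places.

0.82

n = 127/75 = 1.6933
By Spearman-Brown, r_new = n r / (1 + (n − 1) r).
r_new = 1.6933·0.73 / [1 + (1.6933 − 1)·0.73]
r_new = 1.2361 / 1.5061 ≈ 0.8207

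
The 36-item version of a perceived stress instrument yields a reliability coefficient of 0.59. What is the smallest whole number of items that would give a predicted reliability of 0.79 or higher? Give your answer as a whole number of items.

n = 0.79 × (1 − 0.59) / [ 0.59 × (1 − 0.79) ]
n = 0.3239 / 0.1239 ≈ 2.6142
2.6142 × 36 = 94.11 → 95 items

95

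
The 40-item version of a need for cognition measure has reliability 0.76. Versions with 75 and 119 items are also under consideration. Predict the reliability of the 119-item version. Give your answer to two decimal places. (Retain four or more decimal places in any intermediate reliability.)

Only the ratio of lengths matters: n = 119/40 = 2.9750
r_{119} = n·r / (1 + (n − 1)·r) = 2.2610 / 2.5010 ≈ 0.9040

0.90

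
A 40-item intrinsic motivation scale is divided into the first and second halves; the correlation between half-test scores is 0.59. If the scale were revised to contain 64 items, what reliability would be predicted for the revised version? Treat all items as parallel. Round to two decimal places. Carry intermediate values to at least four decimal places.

0.82

Spearman-Brown correction (n = 2): r_full = 2·0.59/(1 + 0.59) = 0.7421
Length factor from 40 to 64 items: n = 64/40 = 1.6000
r_new = n·r_full / (1 + (n − 1)·r_full) = 1.1874 / 1.4453 ≈ 0.8216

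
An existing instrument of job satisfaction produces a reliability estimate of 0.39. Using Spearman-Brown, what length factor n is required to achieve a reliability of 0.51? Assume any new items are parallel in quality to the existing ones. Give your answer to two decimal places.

Spearman-Brown solved for the length factor n:
n = r*(1 − r) / [ r (1 − r*) ]
n = 0.51 × (1 − 0.39) / [ 0.39 × (1 − 0.51) ]
  = 0.3111 / 0.1911 = 1.6279

1.63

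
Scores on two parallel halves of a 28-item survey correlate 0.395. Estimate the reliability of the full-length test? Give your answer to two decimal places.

0.57

Each half is half the length of the full test, so the full test is n = 2 times a half.
r_full = 2r_hh / (1 + r_hh) = 2 × 0.395 / (1 + 0.395)
r_full = 0.7900 / 1.3950 ≈ 0.5663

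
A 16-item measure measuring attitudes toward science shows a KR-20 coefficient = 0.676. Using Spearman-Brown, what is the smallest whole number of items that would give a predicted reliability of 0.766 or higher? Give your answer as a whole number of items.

26

n = 0.766(1 − 0.676) / [0.676(1 − 0.766)]
  = 0.248184 / 0.158184 = 1.5690
So the test needs 1.5690 × 16 ≈ 25.10 items; rounding up, 26.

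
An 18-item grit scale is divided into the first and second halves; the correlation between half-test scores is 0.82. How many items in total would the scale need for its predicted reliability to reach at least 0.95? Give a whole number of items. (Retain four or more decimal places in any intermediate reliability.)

r_full = 2(0.82)/(1 + 0.82) = 0.9011
n = r_tgt(1 − r_full) / [r_full(1 − r_tgt)] = 0.95 × 0.0989 / (0.9011 × 0.05) ≈ 2.0853
Items = 2.0853 × 18 ≈ 37.54 → 38

38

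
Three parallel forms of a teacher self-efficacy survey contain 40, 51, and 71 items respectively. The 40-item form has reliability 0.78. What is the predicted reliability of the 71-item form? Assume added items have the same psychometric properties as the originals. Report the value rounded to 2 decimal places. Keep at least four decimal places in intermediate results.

The 51-item form is not needed; work directly from the 40-item form with n = 71/40 = 1.7750.
r_{71} = n·r / (1 + (n − 1)·r) = 1.3845 / 1.6045 ≈ 0.8629

0.86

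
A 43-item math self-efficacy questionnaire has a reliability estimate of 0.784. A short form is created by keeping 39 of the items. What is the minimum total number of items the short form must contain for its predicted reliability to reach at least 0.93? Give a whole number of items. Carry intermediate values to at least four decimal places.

158

First, r for the 39-item form: n = 39/43 = 0.9070, so r_39 = 0.9070·0.784/(1 + (0.9070 − 1)·0.784) = 0.7670
Length factor from the short form to reach 0.93: n' = 0.93(1 − 0.7670) / [0.7670(1 − 0.93)] ≈ 4.0359
Total items = 4.0359 × 39 = 157.40, rounded up to 158.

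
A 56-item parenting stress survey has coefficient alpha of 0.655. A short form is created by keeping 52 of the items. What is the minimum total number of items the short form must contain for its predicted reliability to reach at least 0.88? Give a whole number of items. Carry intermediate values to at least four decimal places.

First, r for the 52-item form: n = 52/56 = 0.9286, so r_52 = 0.9286·0.655/(1 + (0.9286 − 1)·0.655) = 0.6381
Length factor from the short form to reach 0.88: n' = 0.88(1 − 0.6381) / [0.6381(1 − 0.88)] ≈ 4.1591
Total items = 4.1591 × 52 = 216.27, rounded up to 217.

217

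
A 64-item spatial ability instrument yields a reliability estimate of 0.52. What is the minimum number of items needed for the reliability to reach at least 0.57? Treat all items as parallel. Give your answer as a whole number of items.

Rearranging the Spearman-Brown formula for n,
n = r*(1 − r) / [ r (1 − r*) ]
n = 0.57(1 − 0.52) / [0.52(1 − 0.57)]
n = 0.2736 / 0.2236 ≈ 1.2236
Items needed = n × 64 = 1.2236 × 64 ≈ 78.31 → round up to 79

79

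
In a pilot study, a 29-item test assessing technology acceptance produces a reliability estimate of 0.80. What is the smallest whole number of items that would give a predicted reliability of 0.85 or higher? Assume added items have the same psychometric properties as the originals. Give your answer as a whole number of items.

42

Rearranging the Spearman-Brown formula for n,
n = r_target (1 − r_old) / [ r_old (1 − r_target) ]
n = 0.85(1 − 0.80) / [0.80(1 − 0.85)]
  = 0.1700 / 0.1200 = 1.4167
Items needed = n × 29 = 1.4167 × 29 ≈ 41.08 → round up to 42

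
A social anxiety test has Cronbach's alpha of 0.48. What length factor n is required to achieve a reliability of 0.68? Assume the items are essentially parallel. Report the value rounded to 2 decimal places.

2.30

Rearranging the Spearman-Brown formula for n,
n = r*(1 − r) / [ r (1 − r*) ]
n = [0.68 × 0.52] / [0.48 × 0.32]
n = 0.3536 / 0.1536 ≈ 2.3021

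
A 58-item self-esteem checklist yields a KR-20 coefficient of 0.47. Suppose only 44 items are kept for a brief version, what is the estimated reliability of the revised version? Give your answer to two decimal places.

n = 44/58 = 0.7586
r_new = (0.7586 × 0.47) / (1 + (0.7586 − 1) × 0.47)
r_new = 0.3565 / 0.8865 ≈ 0.4021

0.40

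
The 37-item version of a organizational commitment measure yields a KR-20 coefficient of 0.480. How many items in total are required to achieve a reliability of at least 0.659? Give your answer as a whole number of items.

Invert Spearman-Brown to solve for n:
n = r*(1 − r) / [ r (1 − r*) ]
n = 0.659(1 − 0.480) / [0.480(1 − 0.659)]
  = 0.342680 / 0.163680 = 2.0936
So the test needs 2.0936 × 37 ≈ 77.46 items; rounding up, 78.

78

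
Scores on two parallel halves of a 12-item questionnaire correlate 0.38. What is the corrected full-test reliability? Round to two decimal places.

The full test is twice the length of either half (n = 2).
r_full = 2(0.38) / (1 + 0.38)
       = 0.7600 / 1.3800 = 0.5507

0.55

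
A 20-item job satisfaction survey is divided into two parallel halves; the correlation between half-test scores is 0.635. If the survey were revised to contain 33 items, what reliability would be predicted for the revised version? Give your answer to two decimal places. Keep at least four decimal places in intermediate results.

0.85

Spearman-Brown correction (n = 2): r_full = 2·0.635/(1 + 0.635) = 0.7768
Length factor from 20 to 33 items: n = 33/20 = 1.6500
r_new = n·r_full / (1 + (n − 1)·r_full) = 1.2817 / 1.5049 ≈ 0.8517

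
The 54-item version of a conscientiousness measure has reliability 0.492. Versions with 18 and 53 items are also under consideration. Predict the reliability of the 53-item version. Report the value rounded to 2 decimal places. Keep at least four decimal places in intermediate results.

The 18-item form is not needed; work directly from the 54-item form with n = 53/54 = 0.9815.
r_{53} = n·r / (1 + (n − 1)·r) = 0.4829 / 0.9909 ≈ 0.4873

0.49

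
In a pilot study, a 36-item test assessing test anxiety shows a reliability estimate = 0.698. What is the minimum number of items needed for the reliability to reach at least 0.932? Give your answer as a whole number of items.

n = 0.932 × (1 − 0.698) / [ 0.698 × (1 − 0.932) ]
  = 0.281464 / 0.047464 = 5.9301
Items needed = n × 36 = 5.9301 × 36 ≈ 213.48 → round up to 214

214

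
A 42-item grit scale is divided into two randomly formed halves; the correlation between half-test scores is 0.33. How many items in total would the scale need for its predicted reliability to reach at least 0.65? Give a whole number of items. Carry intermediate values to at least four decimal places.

80

r_full = 2(0.33)/(1 + 0.33) = 0.4962
Solve Spearman-Brown for n: n = 0.65(1 − 0.4962) / [0.4962(1 − 0.65)] = 1.8856
Required items = 1.8856 × 42 = 79.20, so 80 items.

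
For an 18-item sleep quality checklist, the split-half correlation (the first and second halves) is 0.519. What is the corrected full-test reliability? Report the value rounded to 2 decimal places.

0.68

Apply the Spearman-Brown correction with n = 2:
r_full = 2(0.519) / (1 + 0.519)
       = 1.0380 / 1.5190 = 0.6833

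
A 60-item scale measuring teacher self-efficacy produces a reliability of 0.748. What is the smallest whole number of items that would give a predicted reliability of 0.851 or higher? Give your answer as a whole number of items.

116

n = 0.851(1 − 0.748) / [0.748(1 − 0.851)]
  = 0.214452 / 0.111452 = 1.9242
So the test needs 1.9242 × 60 ≈ 115.45 items; rounding up, 116.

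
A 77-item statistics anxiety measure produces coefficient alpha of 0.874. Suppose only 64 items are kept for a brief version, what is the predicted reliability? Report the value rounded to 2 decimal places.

The new length is 64/77 = 0.8312 times the old.
By Spearman-Brown, r_new = n r / (1 + (n − 1) r).
r_new = (0.8312 × 0.874) / (1 + (0.8312 − 1) × 0.874)
r_new = 0.7265 / 0.8525 ≈ 0.8522

0.85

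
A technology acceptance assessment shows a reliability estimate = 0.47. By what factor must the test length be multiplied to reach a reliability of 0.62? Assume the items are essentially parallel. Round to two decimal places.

Rearranging the Spearman-Brown formula for n,
n = r_target (1 − r_old) / [ r_old (1 − r_target) ]
n = 0.62 × (1 − 0.47) / [ 0.47 × (1 − 0.62) ]
n = 0.3286 / 0.1786 ≈ 1.8399

1.84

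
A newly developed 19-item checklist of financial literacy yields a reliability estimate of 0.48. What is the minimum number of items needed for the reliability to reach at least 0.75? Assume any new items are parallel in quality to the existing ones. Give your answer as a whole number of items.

n = [0.75 × 0.52] / [0.48 × 0.25]
  = 0.3900 / 0.1200 = 3.2500
3.2500 × 19 = 61.75 → 62 items

62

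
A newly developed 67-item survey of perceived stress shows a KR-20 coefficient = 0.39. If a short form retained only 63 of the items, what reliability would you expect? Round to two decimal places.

0.38

The new length is 63/67 = 0.9403 times the old.
r_new = (0.9403 × 0.39) / (1 + (0.9403 − 1) × 0.39)
     = 0.3667 / 0.9767 = 0.3754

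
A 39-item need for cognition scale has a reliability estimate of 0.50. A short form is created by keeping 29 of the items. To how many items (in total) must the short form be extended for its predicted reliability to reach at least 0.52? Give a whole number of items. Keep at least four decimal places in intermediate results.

43

First, r for the 29-item form: n = 29/39 = 0.7436, so r_29 = 0.7436·0.50/(1 + (0.7436 − 1)·0.50) = 0.4265
Then solve for n' with r_old = 0.4265, r_target = 0.52: n' = 0.52(1 − 0.4265)/[0.4265(1 − 0.52)] = 1.4567
Total items = 1.4567 × 29 = 42.24, rounded up to 43.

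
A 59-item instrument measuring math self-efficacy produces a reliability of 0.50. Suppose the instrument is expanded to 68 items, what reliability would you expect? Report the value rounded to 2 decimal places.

0.54

Length ratio n = 68/59 = 1.1525
r_new = 1.1525·0.50 / [1 + (1.1525 − 1)·0.50]
r_new = 0.5763 / 1.0762 ≈ 0.5355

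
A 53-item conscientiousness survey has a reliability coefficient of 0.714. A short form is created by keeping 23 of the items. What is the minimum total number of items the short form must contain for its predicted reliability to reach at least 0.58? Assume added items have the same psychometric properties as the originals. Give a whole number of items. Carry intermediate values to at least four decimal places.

Short-form reliability: n = 23/53 = 0.4340; r_23 = n·r/(1+(n−1)r) ≈ 0.5200
Then solve for n' with r_old = 0.5200, r_target = 0.58: n' = 0.58(1 − 0.5200)/[0.5200(1 − 0.58)] = 1.2747
Total items = 1.2747 × 23 = 29.32, rounded up to 30.

30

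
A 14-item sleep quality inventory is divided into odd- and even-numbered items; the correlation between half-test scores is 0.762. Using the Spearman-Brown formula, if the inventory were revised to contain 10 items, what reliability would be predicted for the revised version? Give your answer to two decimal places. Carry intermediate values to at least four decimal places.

Full-test reliability from the split-half r: r_full = 2(0.762)/(1 + 0.762) = 0.8649
Length factor from 14 to 10 items: n = 10/14 = 0.7143
r_new = n·r_full / (1 + (n − 1)·r_full) = 0.6178 / 0.7529 ≈ 0.8206

0.82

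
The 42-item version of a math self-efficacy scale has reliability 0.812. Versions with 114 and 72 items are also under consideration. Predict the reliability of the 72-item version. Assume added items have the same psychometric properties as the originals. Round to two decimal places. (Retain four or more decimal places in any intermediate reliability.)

The 114-item form is not needed; work directly from the 42-item form with n = 72/42 = 1.7143.
r_{72} = n·r / (1 + (n − 1)·r) = 1.3920 / 1.5800 ≈ 0.8810

0.88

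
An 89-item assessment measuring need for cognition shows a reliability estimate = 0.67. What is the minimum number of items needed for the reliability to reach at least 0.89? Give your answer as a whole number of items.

355

Rearranging the Spearman-Brown formula for n,
n = r*(1 − r) / [ r (1 − r*) ]
n = 0.89(1 − 0.67) / [0.67(1 − 0.89)]
  = 0.2937 / 0.0737 = 3.9851
3.9851 × 89 = 354.67 → 355 items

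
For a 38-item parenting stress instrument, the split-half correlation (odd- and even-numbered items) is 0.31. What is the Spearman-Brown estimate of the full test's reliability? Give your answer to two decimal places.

r_full = 2(0.31) / (1 + 0.31)
       = 0.6200 / 1.3100 = 0.4733

0.47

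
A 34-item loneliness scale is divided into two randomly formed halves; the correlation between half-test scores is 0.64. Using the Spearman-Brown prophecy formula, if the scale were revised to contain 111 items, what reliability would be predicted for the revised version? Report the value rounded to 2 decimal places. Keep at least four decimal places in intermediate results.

0.92

Full-test reliability from the split-half r: r_full = 2(0.64)/(1 + 0.64) = 0.7805
Length factor from 34 to 111 items: n = 111/34 = 3.2647
r_new = n·r_full / (1 + (n − 1)·r_full) = 2.5481 / 2.7676 ≈ 0.9207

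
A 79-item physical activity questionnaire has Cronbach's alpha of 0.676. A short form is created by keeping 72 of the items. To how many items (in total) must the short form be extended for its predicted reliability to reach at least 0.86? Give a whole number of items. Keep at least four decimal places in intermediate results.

233

First, r for the 72-item form: n = 72/79 = 0.9114, so r_72 = 0.9114·0.676/(1 + (0.9114 − 1)·0.676) = 0.6554
Then solve for n' with r_old = 0.6554, r_target = 0.86: n' = 0.86(1 − 0.6554)/[0.6554(1 − 0.86)] = 3.2298
Items = 3.2298 × 72 ≈ 232.55 → 233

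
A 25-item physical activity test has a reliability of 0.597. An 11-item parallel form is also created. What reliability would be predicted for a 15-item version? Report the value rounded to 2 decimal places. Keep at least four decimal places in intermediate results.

Only the ratio of lengths matters: n = 15/25 = 0.6000
r_{15} = n·r / (1 + (n − 1)·r) = 0.3582 / 0.7612 ≈ 0.4706

0.47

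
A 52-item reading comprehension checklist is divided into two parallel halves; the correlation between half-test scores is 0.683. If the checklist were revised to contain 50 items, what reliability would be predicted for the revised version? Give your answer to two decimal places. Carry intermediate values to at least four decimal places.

0.81

Spearman-Brown correction (n = 2): r_full = 2·0.683/(1 + 0.683) = 0.8116
Length factor from 52 to 50 items: n = 50/52 = 0.9615
r_new = n·r_full / (1 + (n − 1)·r_full) = 0.7804 / 0.9688 ≈ 0.8055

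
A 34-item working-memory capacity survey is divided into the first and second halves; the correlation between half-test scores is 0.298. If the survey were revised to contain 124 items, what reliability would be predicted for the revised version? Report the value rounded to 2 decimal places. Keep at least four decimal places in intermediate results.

0.76

Spearman-Brown correction (n = 2): r_full = 2·0.298/(1 + 0.298) = 0.4592
Then adjust to 124 items: n = 124/34 = 3.6471
r_new = n·r_full / (1 + (n − 1)·r_full) = 1.6747 / 2.2155 ≈ 0.7559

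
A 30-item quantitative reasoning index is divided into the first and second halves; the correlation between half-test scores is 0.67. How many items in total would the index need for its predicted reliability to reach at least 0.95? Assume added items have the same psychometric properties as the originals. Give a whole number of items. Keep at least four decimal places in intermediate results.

Corrected full-test reliability: r_full = 2 × 0.67 / (1 + 0.67) ≈ 0.8024
Solve Spearman-Brown for n: n = 0.95(1 − 0.8024) / [0.8024(1 − 0.95)] = 4.6790
Items = 4.6790 × 30 ≈ 140.37 → 141

141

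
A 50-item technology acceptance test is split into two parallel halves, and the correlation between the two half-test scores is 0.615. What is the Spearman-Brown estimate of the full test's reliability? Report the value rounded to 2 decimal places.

r_full = 2(0.615) / (1 + 0.615)
       = 1.2300 / 1.6150 = 0.7616

0.76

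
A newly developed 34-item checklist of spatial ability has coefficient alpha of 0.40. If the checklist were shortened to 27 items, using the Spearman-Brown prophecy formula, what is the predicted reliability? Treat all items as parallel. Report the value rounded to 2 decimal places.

n = 27/34 = 0.7941
Spearman-Brown: r_new = n·r / (1 + (n − 1)·r)
r_new = 0.7941·0.40 / [1 + (0.7941 − 1)·0.40]
r_new = 0.3176 / 0.9176 ≈ 0.3461

0.35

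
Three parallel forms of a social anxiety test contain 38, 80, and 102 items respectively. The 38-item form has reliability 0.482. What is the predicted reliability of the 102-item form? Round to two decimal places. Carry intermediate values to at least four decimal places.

0.71

Only the ratio of lengths matters: n = 102/38 = 2.6842
r_{102} = n·r / (1 + (n − 1)·r) = 1.2938 / 1.8118 ≈ 0.7141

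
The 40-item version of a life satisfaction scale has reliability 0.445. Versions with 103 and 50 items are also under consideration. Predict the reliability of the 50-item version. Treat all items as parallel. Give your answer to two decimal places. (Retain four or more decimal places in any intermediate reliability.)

Only the ratio of lengths matters: n = 50/40 = 1.2500
r_{50} = n·r / (1 + (n − 1)·r) = 0.5563 / 1.1113 ≈ 0.5006

0.50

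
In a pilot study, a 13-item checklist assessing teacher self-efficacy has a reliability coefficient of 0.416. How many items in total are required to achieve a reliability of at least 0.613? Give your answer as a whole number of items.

Spearman-Brown solved for the length factor n:
n = r_target (1 − r_old) / [ r_old (1 − r_target) ]
n = [0.613 × 0.584] / [0.416 × 0.387]
n = 0.357992 / 0.160992 ≈ 2.2237
So the test needs 2.2237 × 13 ≈ 28.91 items; rounding up, 29.

29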